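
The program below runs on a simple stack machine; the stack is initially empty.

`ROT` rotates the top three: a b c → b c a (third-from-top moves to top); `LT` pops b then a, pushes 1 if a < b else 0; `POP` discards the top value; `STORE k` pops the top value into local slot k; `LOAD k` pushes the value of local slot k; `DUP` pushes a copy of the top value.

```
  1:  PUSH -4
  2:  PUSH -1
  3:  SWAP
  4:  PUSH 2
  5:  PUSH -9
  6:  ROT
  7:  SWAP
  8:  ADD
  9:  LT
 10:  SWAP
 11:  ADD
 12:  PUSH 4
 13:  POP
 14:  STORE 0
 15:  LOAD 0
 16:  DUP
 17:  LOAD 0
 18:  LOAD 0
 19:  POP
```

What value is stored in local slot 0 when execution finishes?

-1

PUSH -4  -4
PUSH -1  -4 -1
SWAP     -1 -4
PUSH 2   -1 -4 2
PUSH -9  -1 -4 2 -9
ROT      -1 2 -9 -4
SWAP     -1 2 -4 -9
ADD      -1 2 -13
LT       -1 0
SWAP     0 -1
ADD      -1
PUSH 4   -1 4
POP      -1
STORE 0  (empty)
LOAD 0   -1
DUP      -1 -1
LOAD 0   -1 -1 -1
LOAD 0   -1 -1 -1 -1
POP      -1 -1 -1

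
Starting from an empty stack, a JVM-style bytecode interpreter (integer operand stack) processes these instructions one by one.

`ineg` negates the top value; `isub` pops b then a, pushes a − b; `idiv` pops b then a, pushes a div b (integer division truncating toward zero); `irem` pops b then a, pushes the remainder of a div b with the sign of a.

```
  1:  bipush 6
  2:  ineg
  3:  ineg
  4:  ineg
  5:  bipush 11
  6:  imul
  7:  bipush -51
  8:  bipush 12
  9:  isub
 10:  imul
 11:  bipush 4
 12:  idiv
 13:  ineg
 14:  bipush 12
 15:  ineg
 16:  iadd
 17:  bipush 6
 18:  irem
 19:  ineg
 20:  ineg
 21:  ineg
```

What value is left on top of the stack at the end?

1

bipush 6    6
ineg        -6
ineg        6
ineg        -6
bipush 11   -6 11
imul        -66
bipush -51  -66 -51
bipush 12   -66 -51 12
isub        -66 -63
imul        4158
bipush 4    4158 4
idiv        1039
ineg        -1039
bipush 12   -1039 12
ineg        -1039 -12
iadd        -1051
bipush 6    -1051 6
irem        -1
ineg        1
ineg        -1
ineg        1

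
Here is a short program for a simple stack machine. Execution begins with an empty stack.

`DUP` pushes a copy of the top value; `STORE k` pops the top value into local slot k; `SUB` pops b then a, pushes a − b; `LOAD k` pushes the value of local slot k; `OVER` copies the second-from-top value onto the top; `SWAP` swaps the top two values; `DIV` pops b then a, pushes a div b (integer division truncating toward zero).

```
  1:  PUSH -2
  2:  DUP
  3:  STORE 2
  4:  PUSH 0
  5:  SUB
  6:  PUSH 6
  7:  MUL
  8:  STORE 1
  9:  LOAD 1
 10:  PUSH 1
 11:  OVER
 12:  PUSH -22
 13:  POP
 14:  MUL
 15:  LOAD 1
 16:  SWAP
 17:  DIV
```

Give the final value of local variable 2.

-2

PUSH -2  -> [-2]
DUP      -> [-2, -2]
STORE 2  -> [-2]
PUSH 0   -> [-2, 0]
SUB      -> [-2]
PUSH 6   -> [-2, 6]
MUL      -> [-12]
STORE 1  -> []
LOAD 1   -> [-12]
PUSH 1   -> [-12, 1]
OVER     -> [-12, 1, -12]
PUSH -22 -> [-12, 1, -12, -22]
POP      -> [-12, 1, -12]
MUL      -> [-12, -12]
LOAD 1   -> [-12, -12, -12]
SWAP     -> [-12, -12, -12]
DIV      -> [-12, 1]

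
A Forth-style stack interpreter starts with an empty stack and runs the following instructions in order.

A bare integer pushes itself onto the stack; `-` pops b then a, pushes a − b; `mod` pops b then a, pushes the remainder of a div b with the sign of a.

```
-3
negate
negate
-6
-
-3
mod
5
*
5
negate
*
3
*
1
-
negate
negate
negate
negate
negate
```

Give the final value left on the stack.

1

-3     : [-3]
negate : [3]
negate : [-3]
-6     : [-3, -6]
-      : [3]
-3     : [3, -3]
mod    : [0]
5      : [0, 5]
*      : [0]
5      : [0, 5]
negate : [0, -5]
*      : [0]
3      : [0, 3]
*      : [0]
1      : [0, 1]
-      : [-1]
negate : [1]
negate : [-1]
negate : [1]
negate : [-1]
negate : [1]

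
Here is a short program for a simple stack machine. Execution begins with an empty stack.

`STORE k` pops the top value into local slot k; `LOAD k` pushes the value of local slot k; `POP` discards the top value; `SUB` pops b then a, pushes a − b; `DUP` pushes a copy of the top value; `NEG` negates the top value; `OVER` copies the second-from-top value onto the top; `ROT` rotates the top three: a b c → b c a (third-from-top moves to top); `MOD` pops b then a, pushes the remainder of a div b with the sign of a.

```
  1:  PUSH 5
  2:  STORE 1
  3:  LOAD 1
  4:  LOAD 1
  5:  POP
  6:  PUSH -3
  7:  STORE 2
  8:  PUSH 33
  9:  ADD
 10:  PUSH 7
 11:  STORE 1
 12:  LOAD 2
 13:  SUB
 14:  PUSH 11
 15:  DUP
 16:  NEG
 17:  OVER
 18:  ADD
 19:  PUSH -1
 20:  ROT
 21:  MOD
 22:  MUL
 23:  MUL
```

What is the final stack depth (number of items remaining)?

1

PUSH 5  → 5
STORE 1 → (empty)
LOAD 1  → 5
LOAD 1  → 5 5
POP     → 5
PUSH -3 → 5 -3
STORE 2 → 5
PUSH 33 → 5 33
ADD     → 38
PUSH 7  → 38 7
STORE 1 → 38
LOAD 2  → 38 -3
SUB     → 41
PUSH 11 → 41 11
DUP     → 41 11 11
NEG     → 41 11 -11
OVER    → 41 11 -11 11
ADD     → 41 11 0
PUSH -1 → 41 11 0 -1
ROT     → 41 0 -1 11
MOD     → 41 0 -1
MUL     → 41 0
MUL     → 0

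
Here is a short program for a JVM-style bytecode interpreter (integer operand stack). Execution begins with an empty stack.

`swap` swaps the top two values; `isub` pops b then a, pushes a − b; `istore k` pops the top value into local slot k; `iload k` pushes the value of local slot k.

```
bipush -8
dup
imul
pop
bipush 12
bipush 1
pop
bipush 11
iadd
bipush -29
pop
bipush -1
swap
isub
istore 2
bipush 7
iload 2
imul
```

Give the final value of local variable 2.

-24

bipush -8  : [-8]
dup        : [-8, -8]
imul       : [64]
pop        : []
bipush 12  : [12]
bipush 1   : [12, 1]
pop        : [12]
bipush 11  : [12, 11]
iadd       : [23]
bipush -29 : [23, -29]
pop        : [23]
bipush -1  : [23, -1]
swap       : [-1, 23]
isub       : [-24]
istore 2   : []
bipush 7   : [7]
iload 2    : [7, -24]
imul       : [-168]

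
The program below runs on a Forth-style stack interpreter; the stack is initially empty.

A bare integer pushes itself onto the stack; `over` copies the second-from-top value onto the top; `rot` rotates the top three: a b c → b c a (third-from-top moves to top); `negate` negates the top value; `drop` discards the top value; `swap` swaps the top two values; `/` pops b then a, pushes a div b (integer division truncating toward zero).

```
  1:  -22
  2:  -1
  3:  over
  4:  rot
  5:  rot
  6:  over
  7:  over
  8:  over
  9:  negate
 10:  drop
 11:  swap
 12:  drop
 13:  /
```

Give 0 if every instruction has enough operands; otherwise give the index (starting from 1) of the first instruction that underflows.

0

-22    → [-22]
-1     → [-22, -1]
over   → [-22, -1, -22]
rot    → [-1, -22, -22]
rot    → [-22, -22, -1]
over   → [-22, -22, -1, -22]
over   → [-22, -22, -1, -22, -1]
over   → [-22, -22, -1, -22, -1, -22]
negate → [-22, -22, -1, -22, -1, 22]
drop   → [-22, -22, -1, -22, -1]
swap   → [-22, -22, -1, -1, -22]
drop   → [-22, -22, -1, -1]
/      → [-22, -22, 1]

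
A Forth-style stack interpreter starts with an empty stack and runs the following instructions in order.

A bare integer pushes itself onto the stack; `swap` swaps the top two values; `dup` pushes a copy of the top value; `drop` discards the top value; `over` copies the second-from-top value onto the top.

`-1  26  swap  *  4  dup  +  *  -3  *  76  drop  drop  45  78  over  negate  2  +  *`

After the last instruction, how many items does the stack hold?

2

-1      [-1]
26      [-1, 26]
swap    [26, -1]
*       [-26]
4       [-26, 4]
dup     [-26, 4, 4]
+       [-26, 8]
*       [-208]
-3      [-208, -3]
*       [624]
76      [624, 76]
drop    [624]
drop    []
45      [45]
78      [45, 78]
over    [45, 78, 45]
negate  [45, 78, -45]
2       [45, 78, -45, 2]
+       [45, 78, -43]
*       [45, -3354]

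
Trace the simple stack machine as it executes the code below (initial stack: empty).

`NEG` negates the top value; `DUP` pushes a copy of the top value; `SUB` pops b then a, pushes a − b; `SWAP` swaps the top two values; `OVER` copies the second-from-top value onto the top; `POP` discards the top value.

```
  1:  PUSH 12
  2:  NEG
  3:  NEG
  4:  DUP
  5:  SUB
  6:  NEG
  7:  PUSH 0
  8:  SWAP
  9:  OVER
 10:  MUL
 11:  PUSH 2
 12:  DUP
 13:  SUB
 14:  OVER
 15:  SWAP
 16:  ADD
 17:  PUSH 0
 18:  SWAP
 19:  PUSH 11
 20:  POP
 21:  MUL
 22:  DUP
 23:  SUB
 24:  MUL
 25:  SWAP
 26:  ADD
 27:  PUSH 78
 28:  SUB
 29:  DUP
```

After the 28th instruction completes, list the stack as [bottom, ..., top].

PUSH 12 -> [12]
NEG     -> [-12]
NEG     -> [12]
DUP     -> [12, 12]
SUB     -> [0]
NEG     -> [0]
PUSH 0  -> [0, 0]
SWAP    -> [0, 0]
OVER    -> [0, 0, 0]
MUL     -> [0, 0]
PUSH 2  -> [0, 0, 2]
DUP     -> [0, 0, 2, 2]
SUB     -> [0, 0, 0]
OVER    -> [0, 0, 0, 0]
SWAP    -> [0, 0, 0, 0]
ADD     -> [0, 0, 0]
PUSH 0  -> [0, 0, 0, 0]
SWAP    -> [0, 0, 0, 0]
PUSH 11 -> [0, 0, 0, 0, 11]
POP     -> [0, 0, 0, 0]
MUL     -> [0, 0, 0]
DUP     -> [0, 0, 0, 0]
SUB     -> [0, 0, 0]
MUL     -> [0, 0]
SWAP    -> [0, 0]
ADD     -> [0]
PUSH 78 -> [0, 78]
SUB     -> [-78]

[-78]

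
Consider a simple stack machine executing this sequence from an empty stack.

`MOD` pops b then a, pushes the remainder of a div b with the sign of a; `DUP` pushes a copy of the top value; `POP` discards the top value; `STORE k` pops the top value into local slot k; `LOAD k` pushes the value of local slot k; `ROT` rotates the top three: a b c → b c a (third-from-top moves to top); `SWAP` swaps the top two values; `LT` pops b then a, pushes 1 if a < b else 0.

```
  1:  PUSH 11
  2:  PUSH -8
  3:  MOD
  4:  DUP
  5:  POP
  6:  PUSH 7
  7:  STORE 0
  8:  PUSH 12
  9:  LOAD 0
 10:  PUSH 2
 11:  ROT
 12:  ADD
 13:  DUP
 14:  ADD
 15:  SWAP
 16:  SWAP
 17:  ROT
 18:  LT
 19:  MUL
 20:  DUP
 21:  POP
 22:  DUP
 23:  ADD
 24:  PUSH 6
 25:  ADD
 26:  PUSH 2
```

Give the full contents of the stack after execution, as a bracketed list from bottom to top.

[6, 2]

PUSH 11 : [11]
PUSH -8 : [11, -8]
MOD     : [3]
DUP     : [3, 3]
POP     : [3]
PUSH 7  : [3, 7]
STORE 0 : [3]
PUSH 12 : [3, 12]
LOAD 0  : [3, 12, 7]
PUSH 2  : [3, 12, 7, 2]
ROT     : [3, 7, 2, 12]
ADD     : [3, 7, 14]
DUP     : [3, 7, 14, 14]
ADD     : [3, 7, 28]
SWAP    : [3, 28, 7]
SWAP    : [3, 7, 28]
ROT     : [7, 28, 3]
LT      : [7, 0]
MUL     : [0]
DUP     : [0, 0]
POP     : [0]
DUP     : [0, 0]
ADD     : [0]
PUSH 6  : [0, 6]
ADD     : [6]
PUSH 2  : [6, 2]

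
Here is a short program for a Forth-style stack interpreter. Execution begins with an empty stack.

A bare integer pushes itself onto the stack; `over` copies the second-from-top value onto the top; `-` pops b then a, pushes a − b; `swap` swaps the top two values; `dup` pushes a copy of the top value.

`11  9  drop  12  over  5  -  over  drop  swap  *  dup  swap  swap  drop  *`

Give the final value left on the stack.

792

11   → [11]
9    → [11, 9]
drop → [11]
12   → [11, 12]
over → [11, 12, 11]
5    → [11, 12, 11, 5]
-    → [11, 12, 6]
over → [11, 12, 6, 12]
drop → [11, 12, 6]
swap → [11, 6, 12]
*    → [11, 72]
dup  → [11, 72, 72]
swap → [11, 72, 72]
swap → [11, 72, 72]
drop → [11, 72]
*    → [792]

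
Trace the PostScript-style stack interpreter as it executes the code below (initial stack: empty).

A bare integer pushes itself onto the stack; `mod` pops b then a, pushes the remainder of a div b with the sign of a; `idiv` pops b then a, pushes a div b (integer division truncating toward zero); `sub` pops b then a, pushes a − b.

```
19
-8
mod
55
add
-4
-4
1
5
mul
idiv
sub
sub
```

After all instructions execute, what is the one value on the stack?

62

19   -> 19
-8   -> 19 -8
mod  -> 3
55   -> 3 55
add  -> 58
-4   -> 58 -4
-4   -> 58 -4 -4
1    -> 58 -4 -4 1
5    -> 58 -4 -4 1 5
mul  -> 58 -4 -4 5
idiv -> 58 -4 0
sub  -> 58 -4
sub  -> 62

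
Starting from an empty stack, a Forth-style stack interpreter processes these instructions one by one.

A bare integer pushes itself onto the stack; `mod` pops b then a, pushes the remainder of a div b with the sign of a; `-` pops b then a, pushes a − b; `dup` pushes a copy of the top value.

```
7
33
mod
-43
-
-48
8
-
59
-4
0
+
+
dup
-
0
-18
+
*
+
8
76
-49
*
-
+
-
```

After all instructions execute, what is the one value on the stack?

-3626

7    7
33   7 33
mod  7
-43  7 -43
-    50
-48  50 -48
8    50 -48 8
-    50 -56
59   50 -56 59
-4   50 -56 59 -4
0    50 -56 59 -4 0
+    50 -56 59 -4
+    50 -56 55
dup  50 -56 55 55
-    50 -56 0
0    50 -56 0 0
-18  50 -56 0 0 -18
+    50 -56 0 -18
*    50 -56 0
+    50 -56
8    50 -56 8
76   50 -56 8 76
-49  50 -56 8 76 -49
*    50 -56 8 -3724
-    50 -56 3732
+    50 3676
-    -3626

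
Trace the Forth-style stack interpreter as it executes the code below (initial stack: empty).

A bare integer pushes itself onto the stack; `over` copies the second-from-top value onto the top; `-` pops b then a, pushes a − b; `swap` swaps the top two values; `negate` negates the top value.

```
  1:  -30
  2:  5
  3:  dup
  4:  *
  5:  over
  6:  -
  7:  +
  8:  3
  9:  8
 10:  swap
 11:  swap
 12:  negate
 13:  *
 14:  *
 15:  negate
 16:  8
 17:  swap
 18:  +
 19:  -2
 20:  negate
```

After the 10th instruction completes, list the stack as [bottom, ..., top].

-30  → [-30]
5    → [-30, 5]
dup  → [-30, 5, 5]
*    → [-30, 25]
over → [-30, 25, -30]
-    → [-30, 55]
+    → [25]
3    → [25, 3]
8    → [25, 3, 8]
swap → [25, 8, 3]

[25, 8, 3]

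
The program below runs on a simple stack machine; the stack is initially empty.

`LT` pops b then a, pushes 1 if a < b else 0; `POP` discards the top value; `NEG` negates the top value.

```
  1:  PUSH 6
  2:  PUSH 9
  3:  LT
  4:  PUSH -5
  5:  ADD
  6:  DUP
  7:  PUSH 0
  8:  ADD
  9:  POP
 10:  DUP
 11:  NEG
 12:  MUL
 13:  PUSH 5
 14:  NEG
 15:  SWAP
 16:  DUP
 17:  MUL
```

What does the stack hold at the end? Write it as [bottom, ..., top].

PUSH 6   [6]
PUSH 9   [6, 9]
LT       [1]
PUSH -5  [1, -5]
ADD      [-4]
DUP      [-4, -4]
PUSH 0   [-4, -4, 0]
ADD      [-4, -4]
POP      [-4]
DUP      [-4, -4]
NEG      [-4, 4]
MUL      [-16]
PUSH 5   [-16, 5]
NEG      [-16, -5]
SWAP     [-5, -16]
DUP      [-5, -16, -16]
MUL      [-5, 256]

[-5, 256]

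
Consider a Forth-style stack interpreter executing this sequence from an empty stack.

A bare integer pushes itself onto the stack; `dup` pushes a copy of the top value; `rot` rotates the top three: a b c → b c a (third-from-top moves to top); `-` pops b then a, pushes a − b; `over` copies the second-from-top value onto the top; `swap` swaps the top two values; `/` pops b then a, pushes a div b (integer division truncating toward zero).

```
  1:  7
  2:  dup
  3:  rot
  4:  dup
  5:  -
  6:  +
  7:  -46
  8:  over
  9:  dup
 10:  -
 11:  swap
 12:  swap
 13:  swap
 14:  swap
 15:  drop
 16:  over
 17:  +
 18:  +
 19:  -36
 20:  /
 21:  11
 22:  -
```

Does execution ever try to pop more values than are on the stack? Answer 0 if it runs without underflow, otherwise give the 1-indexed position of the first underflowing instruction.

7   → 7
dup → 7 7
rot  — needs 3 operands, stack has 2 → underflow

3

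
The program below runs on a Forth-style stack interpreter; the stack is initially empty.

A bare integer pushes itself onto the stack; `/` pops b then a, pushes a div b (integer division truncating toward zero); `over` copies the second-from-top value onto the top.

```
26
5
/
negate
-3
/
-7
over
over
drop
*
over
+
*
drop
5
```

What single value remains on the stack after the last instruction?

26     : [26]
5      : [26, 5]
/      : [5]
negate : [-5]
-3     : [-5, -3]
/      : [1]
-7     : [1, -7]
over   : [1, -7, 1]
over   : [1, -7, 1, -7]
drop   : [1, -7, 1]
*      : [1, -7]
over   : [1, -7, 1]
+      : [1, -6]
*      : [-6]
drop   : []
5      : [5]

5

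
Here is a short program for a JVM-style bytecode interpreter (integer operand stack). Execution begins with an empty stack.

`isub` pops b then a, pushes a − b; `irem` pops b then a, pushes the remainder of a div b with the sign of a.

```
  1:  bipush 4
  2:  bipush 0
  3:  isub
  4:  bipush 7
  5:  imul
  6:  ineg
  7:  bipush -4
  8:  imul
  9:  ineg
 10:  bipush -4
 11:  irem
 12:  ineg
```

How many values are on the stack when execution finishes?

bipush 4   [4]
bipush 0   [4, 0]
isub       [4]
bipush 7   [4, 7]
imul       [28]
ineg       [-28]
bipush -4  [-28, -4]
imul       [112]
ineg       [-112]
bipush -4  [-112, -4]
irem       [0]
ineg       [0]

1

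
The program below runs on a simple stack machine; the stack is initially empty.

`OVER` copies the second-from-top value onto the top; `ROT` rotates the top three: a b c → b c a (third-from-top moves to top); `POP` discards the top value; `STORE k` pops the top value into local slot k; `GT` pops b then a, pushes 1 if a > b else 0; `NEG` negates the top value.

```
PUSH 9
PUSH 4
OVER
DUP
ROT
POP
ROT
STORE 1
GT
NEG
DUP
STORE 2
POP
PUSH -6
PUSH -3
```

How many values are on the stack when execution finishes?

2

PUSH 9   9
PUSH 4   9 4
OVER     9 4 9
DUP      9 4 9 9
ROT      9 9 9 4
POP      9 9 9
ROT      9 9 9
STORE 1  9 9
GT       0
NEG      0
DUP      0 0
STORE 2  0
POP      (empty)
PUSH -6  -6
PUSH -3  -6 -3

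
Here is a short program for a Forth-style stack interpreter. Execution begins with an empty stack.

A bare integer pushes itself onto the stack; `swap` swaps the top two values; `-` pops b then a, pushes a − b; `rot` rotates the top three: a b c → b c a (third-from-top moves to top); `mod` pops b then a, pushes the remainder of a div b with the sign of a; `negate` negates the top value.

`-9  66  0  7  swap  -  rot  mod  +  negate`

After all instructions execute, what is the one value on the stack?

-73

-9     : -9
66     : -9 66
0      : -9 66 0
7      : -9 66 0 7
swap   : -9 66 7 0
-      : -9 66 7
rot    : 66 7 -9
mod    : 66 7
+      : 73
negate : -73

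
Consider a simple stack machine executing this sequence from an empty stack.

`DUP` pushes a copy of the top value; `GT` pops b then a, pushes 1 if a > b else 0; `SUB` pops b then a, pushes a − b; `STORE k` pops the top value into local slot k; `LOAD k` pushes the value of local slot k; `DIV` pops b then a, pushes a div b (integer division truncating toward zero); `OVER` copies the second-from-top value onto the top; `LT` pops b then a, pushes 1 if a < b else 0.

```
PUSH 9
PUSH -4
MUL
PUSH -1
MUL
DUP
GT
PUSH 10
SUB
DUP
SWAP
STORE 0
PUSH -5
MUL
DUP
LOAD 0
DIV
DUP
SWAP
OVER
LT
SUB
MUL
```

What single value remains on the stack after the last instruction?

-250

PUSH 9  -> 9
PUSH -4 -> 9 -4
MUL     -> -36
PUSH -1 -> -36 -1
MUL     -> 36
DUP     -> 36 36
GT      -> 0
PUSH 10 -> 0 10
SUB     -> -10
DUP     -> -10 -10
SWAP    -> -10 -10
STORE 0 -> -10
PUSH -5 -> -10 -5
MUL     -> 50
DUP     -> 50 50
LOAD 0  -> 50 50 -10
DIV     -> 50 -5
DUP     -> 50 -5 -5
SWAP    -> 50 -5 -5
OVER    -> 50 -5 -5 -5
LT      -> 50 -5 0
SUB     -> 50 -5
MUL     -> -250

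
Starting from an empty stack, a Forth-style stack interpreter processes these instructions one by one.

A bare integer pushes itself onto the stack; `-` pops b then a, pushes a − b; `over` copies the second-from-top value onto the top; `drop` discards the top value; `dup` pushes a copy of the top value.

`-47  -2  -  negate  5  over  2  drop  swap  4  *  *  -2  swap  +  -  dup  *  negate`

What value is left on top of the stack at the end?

-47    -> [-47]
-2     -> [-47, -2]
-      -> [-45]
negate -> [45]
5      -> [45, 5]
over   -> [45, 5, 45]
2      -> [45, 5, 45, 2]
drop   -> [45, 5, 45]
swap   -> [45, 45, 5]
4      -> [45, 45, 5, 4]
*      -> [45, 45, 20]
*      -> [45, 900]
-2     -> [45, 900, -2]
swap   -> [45, -2, 900]
+      -> [45, 898]
-      -> [-853]
dup    -> [-853, -853]
*      -> [727609]
negate -> [-727609]

-727609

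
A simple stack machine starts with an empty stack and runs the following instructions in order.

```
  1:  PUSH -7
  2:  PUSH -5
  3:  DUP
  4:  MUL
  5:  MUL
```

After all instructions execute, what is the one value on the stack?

-175

PUSH -7 -> [-7]
PUSH -5 -> [-7, -5]
DUP     -> [-7, -5, -5]
MUL     -> [-7, 25]
MUL     -> [-175]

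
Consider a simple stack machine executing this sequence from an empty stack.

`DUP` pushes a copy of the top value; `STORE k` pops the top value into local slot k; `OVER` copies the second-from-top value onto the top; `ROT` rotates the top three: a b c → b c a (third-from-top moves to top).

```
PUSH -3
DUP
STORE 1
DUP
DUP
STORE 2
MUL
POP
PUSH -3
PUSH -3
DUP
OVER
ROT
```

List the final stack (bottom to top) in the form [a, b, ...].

[-3, -3, -3, -3]

PUSH -3 : -3
DUP     : -3 -3
STORE 1 : -3
DUP     : -3 -3
DUP     : -3 -3 -3
STORE 2 : -3 -3
MUL     : 9
POP     : (empty)
PUSH -3 : -3
PUSH -3 : -3 -3
DUP     : -3 -3 -3
OVER    : -3 -3 -3 -3
ROT     : -3 -3 -3 -3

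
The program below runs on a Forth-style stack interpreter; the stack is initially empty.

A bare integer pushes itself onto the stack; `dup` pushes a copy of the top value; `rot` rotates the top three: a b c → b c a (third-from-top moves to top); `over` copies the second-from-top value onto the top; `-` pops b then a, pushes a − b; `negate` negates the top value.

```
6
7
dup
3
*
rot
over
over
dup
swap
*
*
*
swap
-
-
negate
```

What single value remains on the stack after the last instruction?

4508

6      : [6]
7      : [6, 7]
dup    : [6, 7, 7]
3      : [6, 7, 7, 3]
*      : [6, 7, 21]
rot    : [7, 21, 6]
over   : [7, 21, 6, 21]
over   : [7, 21, 6, 21, 6]
dup    : [7, 21, 6, 21, 6, 6]
swap   : [7, 21, 6, 21, 6, 6]
*      : [7, 21, 6, 21, 36]
*      : [7, 21, 6, 756]
*      : [7, 21, 4536]
swap   : [7, 4536, 21]
-      : [7, 4515]
-      : [-4508]
negate : [4508]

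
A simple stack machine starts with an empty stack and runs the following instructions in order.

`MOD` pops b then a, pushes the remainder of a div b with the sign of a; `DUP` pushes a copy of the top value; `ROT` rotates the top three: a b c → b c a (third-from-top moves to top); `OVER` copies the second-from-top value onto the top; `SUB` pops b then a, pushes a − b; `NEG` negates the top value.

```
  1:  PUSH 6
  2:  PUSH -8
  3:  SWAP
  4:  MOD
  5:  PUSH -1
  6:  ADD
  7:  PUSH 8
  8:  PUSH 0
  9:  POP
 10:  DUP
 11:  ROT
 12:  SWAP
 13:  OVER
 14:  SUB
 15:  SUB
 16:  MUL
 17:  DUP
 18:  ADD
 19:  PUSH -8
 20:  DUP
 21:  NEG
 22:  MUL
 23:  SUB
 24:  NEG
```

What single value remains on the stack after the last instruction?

160

PUSH 6   [6]
PUSH -8  [6, -8]
SWAP     [-8, 6]
MOD      [-2]
PUSH -1  [-2, -1]
ADD      [-3]
PUSH 8   [-3, 8]
PUSH 0   [-3, 8, 0]
POP      [-3, 8]
DUP      [-3, 8, 8]
ROT      [8, 8, -3]
SWAP     [8, -3, 8]
OVER     [8, -3, 8, -3]
SUB      [8, -3, 11]
SUB      [8, -14]
MUL      [-112]
DUP      [-112, -112]
ADD      [-224]
PUSH -8  [-224, -8]
DUP      [-224, -8, -8]
NEG      [-224, -8, 8]
MUL      [-224, -64]
SUB      [-160]
NEG      [160]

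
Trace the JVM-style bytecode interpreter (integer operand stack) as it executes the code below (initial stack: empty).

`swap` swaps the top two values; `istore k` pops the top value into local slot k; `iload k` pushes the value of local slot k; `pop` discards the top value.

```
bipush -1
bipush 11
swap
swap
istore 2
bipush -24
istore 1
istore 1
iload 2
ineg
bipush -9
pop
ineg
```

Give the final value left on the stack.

bipush -1  → -1
bipush 11  → -1 11
swap       → 11 -1
swap       → -1 11
istore 2   → -1
bipush -24 → -1 -24
istore 1   → -1
istore 1   → (empty)
iload 2    → 11
ineg       → -11
bipush -9  → -11 -9
pop        → -11
ineg       → 11

11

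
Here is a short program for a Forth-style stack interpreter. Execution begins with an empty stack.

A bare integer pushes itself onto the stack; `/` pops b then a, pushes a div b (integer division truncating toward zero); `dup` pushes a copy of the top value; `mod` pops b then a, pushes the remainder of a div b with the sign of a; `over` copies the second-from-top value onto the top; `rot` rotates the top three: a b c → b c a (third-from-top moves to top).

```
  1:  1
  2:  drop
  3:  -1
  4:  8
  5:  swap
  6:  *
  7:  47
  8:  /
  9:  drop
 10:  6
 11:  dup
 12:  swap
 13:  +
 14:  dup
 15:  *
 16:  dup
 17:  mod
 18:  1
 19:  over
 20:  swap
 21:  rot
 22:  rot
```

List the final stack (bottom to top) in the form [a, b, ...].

[1, 0, 0]

1    → [1]
drop → []
-1   → [-1]
8    → [-1, 8]
swap → [8, -1]
*    → [-8]
47   → [-8, 47]
/    → [0]
drop → []
6    → [6]
dup  → [6, 6]
swap → [6, 6]
+    → [12]
dup  → [12, 12]
*    → [144]
dup  → [144, 144]
mod  → [0]
1    → [0, 1]
over → [0, 1, 0]
swap → [0, 0, 1]
rot  → [0, 1, 0]
rot  → [1, 0, 0]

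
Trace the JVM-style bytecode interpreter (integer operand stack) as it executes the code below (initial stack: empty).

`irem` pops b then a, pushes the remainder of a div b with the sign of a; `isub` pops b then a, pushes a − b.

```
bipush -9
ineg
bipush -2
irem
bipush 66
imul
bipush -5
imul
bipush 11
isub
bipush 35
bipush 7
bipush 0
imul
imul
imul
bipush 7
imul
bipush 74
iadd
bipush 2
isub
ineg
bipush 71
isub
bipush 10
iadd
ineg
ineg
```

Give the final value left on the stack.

bipush -9  -9
ineg       9
bipush -2  9 -2
irem       1
bipush 66  1 66
imul       66
bipush -5  66 -5
imul       -330
bipush 11  -330 11
isub       -341
bipush 35  -341 35
bipush 7   -341 35 7
bipush 0   -341 35 7 0
imul       -341 35 0
imul       -341 0
imul       0
bipush 7   0 7
imul       0
bipush 74  0 74
iadd       74
bipush 2   74 2
isub       72
ineg       -72
bipush 71  -72 71
isub       -143
bipush 10  -143 10
iadd       -133
ineg       133
ineg       -133

-133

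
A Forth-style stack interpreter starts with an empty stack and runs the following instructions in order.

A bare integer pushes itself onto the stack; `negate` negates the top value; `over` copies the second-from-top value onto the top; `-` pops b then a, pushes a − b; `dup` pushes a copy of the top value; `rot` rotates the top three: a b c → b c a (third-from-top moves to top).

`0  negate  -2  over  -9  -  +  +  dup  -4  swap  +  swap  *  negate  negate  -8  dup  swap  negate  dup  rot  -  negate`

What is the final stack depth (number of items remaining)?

0      → [0]
negate → [0]
-2     → [0, -2]
over   → [0, -2, 0]
-9     → [0, -2, 0, -9]
-      → [0, -2, 9]
+      → [0, 7]
+      → [7]
dup    → [7, 7]
-4     → [7, 7, -4]
swap   → [7, -4, 7]
+      → [7, 3]
swap   → [3, 7]
*      → [21]
negate → [-21]
negate → [21]
-8     → [21, -8]
dup    → [21, -8, -8]
swap   → [21, -8, -8]
negate → [21, -8, 8]
dup    → [21, -8, 8, 8]
rot    → [21, 8, 8, -8]
-      → [21, 8, 16]
negate → [21, 8, -16]

3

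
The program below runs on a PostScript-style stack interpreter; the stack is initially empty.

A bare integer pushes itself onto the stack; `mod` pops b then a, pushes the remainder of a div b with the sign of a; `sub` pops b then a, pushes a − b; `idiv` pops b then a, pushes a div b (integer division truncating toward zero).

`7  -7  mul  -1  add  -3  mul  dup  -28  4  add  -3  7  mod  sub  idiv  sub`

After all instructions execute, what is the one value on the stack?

157

7    → [7]
-7   → [7, -7]
mul  → [-49]
-1   → [-49, -1]
add  → [-50]
-3   → [-50, -3]
mul  → [150]
dup  → [150, 150]
-28  → [150, 150, -28]
4    → [150, 150, -28, 4]
add  → [150, 150, -24]
-3   → [150, 150, -24, -3]
7    → [150, 150, -24, -3, 7]
mod  → [150, 150, -24, -3]
sub  → [150, 150, -21]
idiv → [150, -7]
sub  → [157]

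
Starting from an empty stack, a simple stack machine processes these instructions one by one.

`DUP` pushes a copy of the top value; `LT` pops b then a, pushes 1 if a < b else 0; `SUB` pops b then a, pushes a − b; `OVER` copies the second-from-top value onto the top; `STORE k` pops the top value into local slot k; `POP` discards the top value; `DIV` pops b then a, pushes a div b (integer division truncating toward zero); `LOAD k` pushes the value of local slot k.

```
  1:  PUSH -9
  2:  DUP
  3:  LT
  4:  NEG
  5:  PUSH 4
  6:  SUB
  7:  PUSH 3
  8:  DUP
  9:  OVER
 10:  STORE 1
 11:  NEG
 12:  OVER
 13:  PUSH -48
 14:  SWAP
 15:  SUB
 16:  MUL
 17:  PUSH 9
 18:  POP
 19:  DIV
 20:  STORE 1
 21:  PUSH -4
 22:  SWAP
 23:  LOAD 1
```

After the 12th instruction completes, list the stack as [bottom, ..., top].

[-4, 3, -3, 3]

PUSH -9 -> -9
DUP     -> -9 -9
LT      -> 0
NEG     -> 0
PUSH 4  -> 0 4
SUB     -> -4
PUSH 3  -> -4 3
DUP     -> -4 3 3
OVER    -> -4 3 3 3
STORE 1 -> -4 3 3
NEG     -> -4 3 -3
OVER    -> -4 3 -3 3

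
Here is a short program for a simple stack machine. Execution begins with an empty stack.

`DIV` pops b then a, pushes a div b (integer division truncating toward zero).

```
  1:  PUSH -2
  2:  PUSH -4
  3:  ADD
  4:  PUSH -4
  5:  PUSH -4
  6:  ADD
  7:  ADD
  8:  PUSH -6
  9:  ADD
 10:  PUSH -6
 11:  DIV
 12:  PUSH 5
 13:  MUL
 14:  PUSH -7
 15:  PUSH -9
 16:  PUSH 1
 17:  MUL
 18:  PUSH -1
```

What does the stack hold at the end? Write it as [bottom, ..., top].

[15, -7, -9, -1]

PUSH -2 : -2
PUSH -4 : -2 -4
ADD     : -6
PUSH -4 : -6 -4
PUSH -4 : -6 -4 -4
ADD     : -6 -8
ADD     : -14
PUSH -6 : -14 -6
ADD     : -20
PUSH -6 : -20 -6
DIV     : 3
PUSH 5  : 3 5
MUL     : 15
PUSH -7 : 15 -7
PUSH -9 : 15 -7 -9
PUSH 1  : 15 -7 -9 1
MUL     : 15 -7 -9
PUSH -1 : 15 -7 -9 -1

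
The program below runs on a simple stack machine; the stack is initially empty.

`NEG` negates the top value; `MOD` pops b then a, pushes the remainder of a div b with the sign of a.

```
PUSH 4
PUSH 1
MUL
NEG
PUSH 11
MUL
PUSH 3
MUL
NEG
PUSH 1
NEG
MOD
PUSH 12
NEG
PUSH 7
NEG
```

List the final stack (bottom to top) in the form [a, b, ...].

[0, -12, -7]

PUSH 4  -> [4]
PUSH 1  -> [4, 1]
MUL     -> [4]
NEG     -> [-4]
PUSH 11 -> [-4, 11]
MUL     -> [-44]
PUSH 3  -> [-44, 3]
MUL     -> [-132]
NEG     -> [132]
PUSH 1  -> [132, 1]
NEG     -> [132, -1]
MOD     -> [0]
PUSH 12 -> [0, 12]
NEG     -> [0, -12]
PUSH 7  -> [0, -12, 7]
NEG     -> [0, -12, -7]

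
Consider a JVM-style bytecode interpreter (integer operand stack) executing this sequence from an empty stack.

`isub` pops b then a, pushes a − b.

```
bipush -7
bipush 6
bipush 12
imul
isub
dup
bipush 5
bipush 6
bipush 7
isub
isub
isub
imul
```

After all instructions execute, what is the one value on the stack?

bipush -7  -7
bipush 6   -7 6
bipush 12  -7 6 12
imul       -7 72
isub       -79
dup        -79 -79
bipush 5   -79 -79 5
bipush 6   -79 -79 5 6
bipush 7   -79 -79 5 6 7
isub       -79 -79 5 -1
isub       -79 -79 6
isub       -79 -85
imul       6715

6715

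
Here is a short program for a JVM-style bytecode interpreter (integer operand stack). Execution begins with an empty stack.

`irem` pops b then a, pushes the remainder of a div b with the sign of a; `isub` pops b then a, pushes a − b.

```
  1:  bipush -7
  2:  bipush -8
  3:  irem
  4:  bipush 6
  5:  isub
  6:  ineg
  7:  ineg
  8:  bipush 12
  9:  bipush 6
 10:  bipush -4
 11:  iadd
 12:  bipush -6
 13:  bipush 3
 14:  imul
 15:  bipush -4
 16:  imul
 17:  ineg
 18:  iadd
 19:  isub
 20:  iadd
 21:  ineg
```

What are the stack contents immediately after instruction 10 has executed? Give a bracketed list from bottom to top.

[-13, 12, 6, -4]

bipush -7 -> -7
bipush -8 -> -7 -8
irem      -> -7
bipush 6  -> -7 6
isub      -> -13
ineg      -> 13
ineg      -> -13
bipush 12 -> -13 12
bipush 6  -> -13 12 6
bipush -4 -> -13 12 6 -4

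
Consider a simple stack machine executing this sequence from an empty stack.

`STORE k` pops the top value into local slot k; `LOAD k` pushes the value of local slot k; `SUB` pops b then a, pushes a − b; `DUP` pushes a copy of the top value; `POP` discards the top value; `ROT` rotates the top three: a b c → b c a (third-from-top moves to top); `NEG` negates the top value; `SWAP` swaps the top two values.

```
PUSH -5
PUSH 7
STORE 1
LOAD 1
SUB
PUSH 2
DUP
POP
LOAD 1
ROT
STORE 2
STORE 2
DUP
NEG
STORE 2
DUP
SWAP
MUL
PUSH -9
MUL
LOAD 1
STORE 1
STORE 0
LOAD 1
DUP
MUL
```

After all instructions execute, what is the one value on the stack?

PUSH -5 : -5
PUSH 7  : -5 7
STORE 1 : -5
LOAD 1  : -5 7
SUB     : -12
PUSH 2  : -12 2
DUP     : -12 2 2
POP     : -12 2
LOAD 1  : -12 2 7
ROT     : 2 7 -12
STORE 2 : 2 7
STORE 2 : 2
DUP     : 2 2
NEG     : 2 -2
STORE 2 : 2
DUP     : 2 2
SWAP    : 2 2
MUL     : 4
PUSH -9 : 4 -9
MUL     : -36
LOAD 1  : -36 7
STORE 1 : -36
STORE 0 : (empty)
LOAD 1  : 7
DUP     : 7 7
MUL     : 49

49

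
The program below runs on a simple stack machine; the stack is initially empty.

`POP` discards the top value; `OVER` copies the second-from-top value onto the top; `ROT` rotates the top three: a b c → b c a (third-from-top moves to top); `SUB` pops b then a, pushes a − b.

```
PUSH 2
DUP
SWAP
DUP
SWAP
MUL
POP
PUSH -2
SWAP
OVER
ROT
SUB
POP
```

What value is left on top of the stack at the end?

2

PUSH 2  → 2
DUP     → 2 2
SWAP    → 2 2
DUP     → 2 2 2
SWAP    → 2 2 2
MUL     → 2 4
POP     → 2
PUSH -2 → 2 -2
SWAP    → -2 2
OVER    → -2 2 -2
ROT     → 2 -2 -2
SUB     → 2 0
POP     → 2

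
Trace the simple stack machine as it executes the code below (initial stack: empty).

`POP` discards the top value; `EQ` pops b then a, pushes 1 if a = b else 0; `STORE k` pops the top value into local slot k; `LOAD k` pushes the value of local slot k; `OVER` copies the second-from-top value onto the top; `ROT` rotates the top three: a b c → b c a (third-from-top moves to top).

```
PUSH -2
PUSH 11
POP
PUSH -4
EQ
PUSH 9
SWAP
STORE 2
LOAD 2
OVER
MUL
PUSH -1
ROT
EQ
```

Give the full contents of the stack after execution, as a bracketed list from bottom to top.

[0, 0]

PUSH -2 : [-2]
PUSH 11 : [-2, 11]
POP     : [-2]
PUSH -4 : [-2, -4]
EQ      : [0]
PUSH 9  : [0, 9]
SWAP    : [9, 0]
STORE 2 : [9]
LOAD 2  : [9, 0]
OVER    : [9, 0, 9]
MUL     : [9, 0]
PUSH -1 : [9, 0, -1]
ROT     : [0, -1, 9]
EQ      : [0, 0]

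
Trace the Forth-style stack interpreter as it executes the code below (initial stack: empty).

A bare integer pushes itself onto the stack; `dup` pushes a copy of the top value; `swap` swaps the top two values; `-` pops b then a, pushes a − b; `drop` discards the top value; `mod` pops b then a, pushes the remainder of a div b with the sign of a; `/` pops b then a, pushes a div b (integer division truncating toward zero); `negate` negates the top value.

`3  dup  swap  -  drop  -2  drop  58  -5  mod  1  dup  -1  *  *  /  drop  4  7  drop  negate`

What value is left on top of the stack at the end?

3      : [3]
dup    : [3, 3]
swap   : [3, 3]
-      : [0]
drop   : []
-2     : [-2]
drop   : []
58     : [58]
-5     : [58, -5]
mod    : [3]
1      : [3, 1]
dup    : [3, 1, 1]
-1     : [3, 1, 1, -1]
*      : [3, 1, -1]
*      : [3, -1]
/      : [-3]
drop   : []
4      : [4]
7      : [4, 7]
drop   : [4]
negate : [-4]

-4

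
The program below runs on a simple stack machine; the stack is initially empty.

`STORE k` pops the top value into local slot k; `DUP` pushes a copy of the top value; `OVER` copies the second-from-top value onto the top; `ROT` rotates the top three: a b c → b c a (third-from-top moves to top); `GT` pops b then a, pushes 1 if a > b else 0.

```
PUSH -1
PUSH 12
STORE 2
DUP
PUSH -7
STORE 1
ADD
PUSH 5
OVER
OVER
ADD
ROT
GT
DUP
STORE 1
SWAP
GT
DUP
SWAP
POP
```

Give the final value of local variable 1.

1

PUSH -1 -> -1
PUSH 12 -> -1 12
STORE 2 -> -1
DUP     -> -1 -1
PUSH -7 -> -1 -1 -7
STORE 1 -> -1 -1
ADD     -> -2
PUSH 5  -> -2 5
OVER    -> -2 5 -2
OVER    -> -2 5 -2 5
ADD     -> -2 5 3
ROT     -> 5 3 -2
GT      -> 5 1
DUP     -> 5 1 1
STORE 1 -> 5 1
SWAP    -> 1 5
GT      -> 0
DUP     -> 0 0
SWAP    -> 0 0
POP     -> 0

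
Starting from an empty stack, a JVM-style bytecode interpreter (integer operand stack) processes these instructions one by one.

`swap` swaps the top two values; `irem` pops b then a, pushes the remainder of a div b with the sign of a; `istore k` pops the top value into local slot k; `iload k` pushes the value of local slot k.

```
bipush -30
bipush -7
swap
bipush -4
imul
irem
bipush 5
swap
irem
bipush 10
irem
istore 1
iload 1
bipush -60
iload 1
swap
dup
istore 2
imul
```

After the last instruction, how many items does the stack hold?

bipush -30 : -30
bipush -7  : -30 -7
swap       : -7 -30
bipush -4  : -7 -30 -4
imul       : -7 120
irem       : -7
bipush 5   : -7 5
swap       : 5 -7
irem       : 5
bipush 10  : 5 10
irem       : 5
istore 1   : (empty)
iload 1    : 5
bipush -60 : 5 -60
iload 1    : 5 -60 5
swap       : 5 5 -60
dup        : 5 5 -60 -60
istore 2   : 5 5 -60
imul       : 5 -300

2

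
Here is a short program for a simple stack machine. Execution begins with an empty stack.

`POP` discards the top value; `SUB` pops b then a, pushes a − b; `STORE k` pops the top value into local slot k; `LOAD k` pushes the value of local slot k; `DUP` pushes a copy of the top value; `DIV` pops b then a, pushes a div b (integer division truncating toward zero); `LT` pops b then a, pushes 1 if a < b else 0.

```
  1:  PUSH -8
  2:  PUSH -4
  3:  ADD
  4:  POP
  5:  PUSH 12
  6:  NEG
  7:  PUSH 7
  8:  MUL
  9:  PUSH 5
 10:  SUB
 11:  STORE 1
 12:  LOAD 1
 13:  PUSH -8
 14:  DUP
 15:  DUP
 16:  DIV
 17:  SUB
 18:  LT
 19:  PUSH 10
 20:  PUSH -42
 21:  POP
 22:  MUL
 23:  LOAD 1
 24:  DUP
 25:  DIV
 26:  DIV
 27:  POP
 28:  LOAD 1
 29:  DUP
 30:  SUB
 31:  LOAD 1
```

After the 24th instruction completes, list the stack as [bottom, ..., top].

PUSH -8  → -8
PUSH -4  → -8 -4
ADD      → -12
POP      → (empty)
PUSH 12  → 12
NEG      → -12
PUSH 7   → -12 7
MUL      → -84
PUSH 5   → -84 5
SUB      → -89
STORE 1  → (empty)
LOAD 1   → -89
PUSH -8  → -89 -8
DUP      → -89 -8 -8
DUP      → -89 -8 -8 -8
DIV      → -89 -8 1
SUB      → -89 -9
LT       → 1
PUSH 10  → 1 10
PUSH -42 → 1 10 -42
POP      → 1 10
MUL      → 10
LOAD 1   → 10 -89
DUP      → 10 -89 -89

[10, -89, -89]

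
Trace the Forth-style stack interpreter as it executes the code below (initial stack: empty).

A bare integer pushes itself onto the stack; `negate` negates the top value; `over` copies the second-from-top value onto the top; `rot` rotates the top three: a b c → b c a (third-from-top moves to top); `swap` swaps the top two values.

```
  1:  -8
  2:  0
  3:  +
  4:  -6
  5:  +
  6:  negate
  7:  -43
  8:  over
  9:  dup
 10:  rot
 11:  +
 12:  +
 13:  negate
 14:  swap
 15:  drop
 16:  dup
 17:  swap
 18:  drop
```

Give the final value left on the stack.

15

-8     : -8
0      : -8 0
+      : -8
-6     : -8 -6
+      : -14
negate : 14
-43    : 14 -43
over   : 14 -43 14
dup    : 14 -43 14 14
rot    : 14 14 14 -43
+      : 14 14 -29
+      : 14 -15
negate : 14 15
swap   : 15 14
drop   : 15
dup    : 15 15
swap   : 15 15
drop   : 15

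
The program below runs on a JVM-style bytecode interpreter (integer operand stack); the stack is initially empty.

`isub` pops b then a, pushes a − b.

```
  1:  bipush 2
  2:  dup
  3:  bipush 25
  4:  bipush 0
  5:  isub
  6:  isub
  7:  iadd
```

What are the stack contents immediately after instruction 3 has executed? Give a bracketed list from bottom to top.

[2, 2, 25]

bipush 2  : 2
dup       : 2 2
bipush 25 : 2 2 25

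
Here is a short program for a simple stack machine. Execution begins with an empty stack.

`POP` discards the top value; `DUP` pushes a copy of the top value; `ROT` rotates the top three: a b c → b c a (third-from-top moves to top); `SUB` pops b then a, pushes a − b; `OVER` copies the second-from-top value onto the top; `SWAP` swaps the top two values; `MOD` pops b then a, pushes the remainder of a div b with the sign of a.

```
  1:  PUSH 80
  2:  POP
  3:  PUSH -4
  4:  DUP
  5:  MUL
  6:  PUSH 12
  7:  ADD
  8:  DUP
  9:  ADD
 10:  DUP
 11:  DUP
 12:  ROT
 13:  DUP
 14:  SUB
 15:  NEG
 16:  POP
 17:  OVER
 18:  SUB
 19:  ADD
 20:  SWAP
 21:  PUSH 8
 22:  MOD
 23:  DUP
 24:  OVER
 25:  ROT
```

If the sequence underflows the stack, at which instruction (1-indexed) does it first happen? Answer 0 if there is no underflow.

PUSH 80 : 80
POP     : (empty)
PUSH -4 : -4
DUP     : -4 -4
MUL     : 16
PUSH 12 : 16 12
ADD     : 28
DUP     : 28 28
ADD     : 56
DUP     : 56 56
DUP     : 56 56 56
ROT     : 56 56 56
DUP     : 56 56 56 56
SUB     : 56 56 0
NEG     : 56 56 0
POP     : 56 56
OVER    : 56 56 56
SUB     : 56 0
ADD     : 56
SWAP  — needs 2 operands, stack has 1 → underflow

20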